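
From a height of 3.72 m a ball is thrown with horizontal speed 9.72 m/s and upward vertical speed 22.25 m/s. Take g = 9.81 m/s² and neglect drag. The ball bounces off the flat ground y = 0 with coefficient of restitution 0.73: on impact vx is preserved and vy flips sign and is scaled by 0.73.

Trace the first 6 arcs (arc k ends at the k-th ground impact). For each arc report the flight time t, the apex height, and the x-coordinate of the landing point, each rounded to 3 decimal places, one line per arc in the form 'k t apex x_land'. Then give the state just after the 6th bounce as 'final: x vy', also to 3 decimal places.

1 4.698 28.953 45.661
2 3.547 15.429 80.139
3 2.589 8.222 105.308
4 1.890 4.382 123.681
5 1.380 2.335 137.094
6 1.007 1.244 146.885
final: 146.885 3.607

Arc 1: start y=3.720, vy=22.250 → t=4.698, apex=28.953, x_land=45.661, impact vy=-23.834
  bounce: vy ← 0.73·23.834 = 17.399
Arc 2: start y=0.000, vy=17.399 → t=3.547, apex=15.429, x_land=80.139, impact vy=-17.399
  bounce: vy ← 0.73·17.399 = 12.701
Arc 3: start y=0.000, vy=12.701 → t=2.589, apex=8.222, x_land=105.308, impact vy=-12.701
  bounce: vy ← 0.73·12.701 = 9.272
Arc 4: start y=0.000, vy=9.272 → t=1.890, apex=4.382, x_land=123.681, impact vy=-9.272
  bounce: vy ← 0.73·9.272 = 6.768
Arc 5: start y=0.000, vy=6.768 → t=1.380, apex=2.335, x_land=137.094, impact vy=-6.768
  bounce: vy ← 0.73·6.768 = 4.941
Arc 6: start y=0.000, vy=4.941 → t=1.007, apex=1.244, x_land=146.885, impact vy=-4.941
  bounce: vy ← 0.73·4.941 = 3.607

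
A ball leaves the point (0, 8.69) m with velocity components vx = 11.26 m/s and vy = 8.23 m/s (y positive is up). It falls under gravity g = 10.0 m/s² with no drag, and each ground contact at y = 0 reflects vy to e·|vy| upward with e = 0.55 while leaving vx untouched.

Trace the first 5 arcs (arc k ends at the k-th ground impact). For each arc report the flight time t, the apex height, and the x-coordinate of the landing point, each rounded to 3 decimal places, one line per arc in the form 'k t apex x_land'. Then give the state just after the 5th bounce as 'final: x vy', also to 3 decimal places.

1 2.377 12.077 26.767
2 1.710 3.653 46.016
3 0.940 1.105 56.603
4 0.517 0.334 62.426
5 0.284 0.101 65.629
final: 65.629 0.782

Arc 1: start y=8.690, vy=8.230 → t=2.377, apex=12.077, x_land=26.767, impact vy=-15.541
  bounce: vy ← 0.55·15.541 = 8.548
Arc 2: start y=0.000, vy=8.548 → t=1.710, apex=3.653, x_land=46.016, impact vy=-8.548
  bounce: vy ← 0.55·8.548 = 4.701
Arc 3: start y=0.000, vy=4.701 → t=0.940, apex=1.105, x_land=56.603, impact vy=-4.701
  bounce: vy ← 0.55·4.701 = 2.586
Arc 4: start y=0.000, vy=2.586 → t=0.517, apex=0.334, x_land=62.426, impact vy=-2.586
  bounce: vy ← 0.55·2.586 = 1.422
Arc 5: start y=0.000, vy=1.422 → t=0.284, apex=0.101, x_land=65.629, impact vy=-1.422
  bounce: vy ← 0.55·1.422 = 0.782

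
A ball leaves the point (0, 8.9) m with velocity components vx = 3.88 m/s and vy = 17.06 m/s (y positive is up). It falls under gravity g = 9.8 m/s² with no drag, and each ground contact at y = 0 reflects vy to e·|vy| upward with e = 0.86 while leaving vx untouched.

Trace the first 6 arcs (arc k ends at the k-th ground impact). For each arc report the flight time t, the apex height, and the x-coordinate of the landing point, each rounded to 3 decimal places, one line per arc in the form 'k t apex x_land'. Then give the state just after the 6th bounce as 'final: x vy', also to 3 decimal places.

Arc 1: start y=8.900, vy=17.060 → t=3.942, apex=23.749, x_land=15.296, impact vy=-21.575
  bounce: vy ← 0.86·21.575 = 18.555
Arc 2: start y=0.000, vy=18.555 → t=3.787, apex=17.565, x_land=29.989, impact vy=-18.555
  bounce: vy ← 0.86·18.555 = 15.957
Arc 3: start y=0.000, vy=15.957 → t=3.257, apex=12.991, x_land=42.624, impact vy=-15.957
  bounce: vy ← 0.86·15.957 = 13.723
Arc 4: start y=0.000, vy=13.723 → t=2.801, apex=9.608, x_land=53.490, impact vy=-13.723
  bounce: vy ← 0.86·13.723 = 11.802
Arc 5: start y=0.000, vy=11.802 → t=2.409, apex=7.106, x_land=62.835, impact vy=-11.802
  bounce: vy ← 0.86·11.802 = 10.149
Arc 6: start y=0.000, vy=10.149 → t=2.071, apex=5.256, x_land=70.872, impact vy=-10.149
  bounce: vy ← 0.86·10.149 = 8.729

1 3.942 23.749 15.296
2 3.787 17.565 29.989
3 3.257 12.991 42.624
4 2.801 9.608 53.490
5 2.409 7.106 62.835
6 2.071 5.256 70.872
final: 70.872 8.729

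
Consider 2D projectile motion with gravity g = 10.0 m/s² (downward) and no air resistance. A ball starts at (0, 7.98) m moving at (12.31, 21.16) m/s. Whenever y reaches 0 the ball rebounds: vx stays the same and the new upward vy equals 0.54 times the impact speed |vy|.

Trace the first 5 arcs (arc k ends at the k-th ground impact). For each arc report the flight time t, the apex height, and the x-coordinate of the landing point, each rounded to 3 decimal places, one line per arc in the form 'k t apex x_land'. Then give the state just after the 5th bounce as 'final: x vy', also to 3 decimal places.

1 4.580 30.367 56.385
2 2.662 8.855 89.149
3 1.437 2.582 106.842
4 0.776 0.753 116.396
5 0.419 0.220 121.555
final: 121.555 1.132

Arc 1: start y=7.980, vy=21.160 → t=4.580, apex=30.367, x_land=56.385, impact vy=-24.644
  bounce: vy ← 0.54·24.644 = 13.308
Arc 2: start y=0.000, vy=13.308 → t=2.662, apex=8.855, x_land=89.149, impact vy=-13.308
  bounce: vy ← 0.54·13.308 = 7.186
Arc 3: start y=0.000, vy=7.186 → t=1.437, apex=2.582, x_land=106.842, impact vy=-7.186
  bounce: vy ← 0.54·7.186 = 3.881
Arc 4: start y=0.000, vy=3.881 → t=0.776, apex=0.753, x_land=116.396, impact vy=-3.881
  bounce: vy ← 0.54·3.881 = 2.096
Arc 5: start y=0.000, vy=2.096 → t=0.419, apex=0.220, x_land=121.555, impact vy=-2.096
  bounce: vy ← 0.54·2.096 = 1.132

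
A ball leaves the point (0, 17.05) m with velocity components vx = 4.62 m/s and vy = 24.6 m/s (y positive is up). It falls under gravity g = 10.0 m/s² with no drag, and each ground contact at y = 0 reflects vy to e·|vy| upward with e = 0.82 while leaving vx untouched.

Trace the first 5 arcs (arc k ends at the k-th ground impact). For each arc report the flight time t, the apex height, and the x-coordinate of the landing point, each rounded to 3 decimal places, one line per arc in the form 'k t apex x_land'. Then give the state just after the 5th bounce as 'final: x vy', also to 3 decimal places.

1 5.536 47.308 25.576
2 5.045 31.810 48.882
3 4.137 21.389 67.993
4 3.392 14.382 83.664
5 2.781 9.670 96.514
final: 96.514 11.404

Arc 1: start y=17.050, vy=24.600 → t=5.536, apex=47.308, x_land=25.576, impact vy=-30.760
  bounce: vy ← 0.82·30.760 = 25.223
Arc 2: start y=0.000, vy=25.223 → t=5.045, apex=31.810, x_land=48.882, impact vy=-25.223
  bounce: vy ← 0.82·25.223 = 20.683
Arc 3: start y=0.000, vy=20.683 → t=4.137, apex=21.389, x_land=67.993, impact vy=-20.683
  bounce: vy ← 0.82·20.683 = 16.960
Arc 4: start y=0.000, vy=16.960 → t=3.392, apex=14.382, x_land=83.664, impact vy=-16.960
  bounce: vy ← 0.82·16.960 = 13.907
Arc 5: start y=0.000, vy=13.907 → t=2.781, apex=9.670, x_land=96.514, impact vy=-13.907
  bounce: vy ← 0.82·13.907 = 11.404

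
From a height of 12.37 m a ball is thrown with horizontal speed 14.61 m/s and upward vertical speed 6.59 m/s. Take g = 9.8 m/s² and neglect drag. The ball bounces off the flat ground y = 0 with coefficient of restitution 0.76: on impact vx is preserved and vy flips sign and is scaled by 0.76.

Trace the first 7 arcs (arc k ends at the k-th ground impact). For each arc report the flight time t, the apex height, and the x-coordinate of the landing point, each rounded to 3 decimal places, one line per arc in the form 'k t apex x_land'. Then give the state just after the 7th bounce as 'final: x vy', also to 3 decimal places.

Arc 1: start y=12.370, vy=6.590 → t=2.398, apex=14.586, x_land=35.031, impact vy=-16.908
  bounce: vy ← 0.76·16.908 = 12.850
Arc 2: start y=0.000, vy=12.850 → t=2.622, apex=8.425, x_land=73.345, impact vy=-12.850
  bounce: vy ← 0.76·12.850 = 9.766
Arc 3: start y=0.000, vy=9.766 → t=1.993, apex=4.866, x_land=102.464, impact vy=-9.766
  bounce: vy ← 0.76·9.766 = 7.422
Arc 4: start y=0.000, vy=7.422 → t=1.515, apex=2.811, x_land=124.594, impact vy=-7.422
  bounce: vy ← 0.76·7.422 = 5.641
Arc 5: start y=0.000, vy=5.641 → t=1.151, apex=1.623, x_land=141.413, impact vy=-5.641
  bounce: vy ← 0.76·5.641 = 4.287
Arc 6: start y=0.000, vy=4.287 → t=0.875, apex=0.938, x_land=154.196, impact vy=-4.287
  bounce: vy ← 0.76·4.287 = 3.258
Arc 7: start y=0.000, vy=3.258 → t=0.665, apex=0.542, x_land=163.911, impact vy=-3.258
  bounce: vy ← 0.76·3.258 = 2.476

1 2.398 14.586 35.031
2 2.622 8.425 73.345
3 1.993 4.866 102.464
4 1.515 2.811 124.594
5 1.151 1.623 141.413
6 0.875 0.938 154.196
7 0.665 0.542 163.911
final: 163.911 2.476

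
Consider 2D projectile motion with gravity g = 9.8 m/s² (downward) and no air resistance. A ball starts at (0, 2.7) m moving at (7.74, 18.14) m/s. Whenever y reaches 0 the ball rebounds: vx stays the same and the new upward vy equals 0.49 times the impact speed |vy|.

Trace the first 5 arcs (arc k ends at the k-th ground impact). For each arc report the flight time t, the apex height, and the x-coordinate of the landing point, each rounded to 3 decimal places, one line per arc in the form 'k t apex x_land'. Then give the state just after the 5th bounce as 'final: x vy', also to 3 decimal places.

1 3.845 19.489 29.763
2 1.954 4.679 44.890
3 0.958 1.123 52.303
4 0.469 0.270 55.935
5 0.230 0.065 57.714
final: 57.714 0.552

Arc 1: start y=2.700, vy=18.140 → t=3.845, apex=19.489, x_land=29.763, impact vy=-19.544
  bounce: vy ← 0.49·19.544 = 9.577
Arc 2: start y=0.000, vy=9.577 → t=1.954, apex=4.679, x_land=44.890, impact vy=-9.577
  bounce: vy ← 0.49·9.577 = 4.693
Arc 3: start y=0.000, vy=4.693 → t=0.958, apex=1.123, x_land=52.303, impact vy=-4.693
  bounce: vy ← 0.49·4.693 = 2.299
Arc 4: start y=0.000, vy=2.299 → t=0.469, apex=0.270, x_land=55.935, impact vy=-2.299
  bounce: vy ← 0.49·2.299 = 1.127
Arc 5: start y=0.000, vy=1.127 → t=0.230, apex=0.065, x_land=57.714, impact vy=-1.127
  bounce: vy ← 0.49·1.127 = 0.552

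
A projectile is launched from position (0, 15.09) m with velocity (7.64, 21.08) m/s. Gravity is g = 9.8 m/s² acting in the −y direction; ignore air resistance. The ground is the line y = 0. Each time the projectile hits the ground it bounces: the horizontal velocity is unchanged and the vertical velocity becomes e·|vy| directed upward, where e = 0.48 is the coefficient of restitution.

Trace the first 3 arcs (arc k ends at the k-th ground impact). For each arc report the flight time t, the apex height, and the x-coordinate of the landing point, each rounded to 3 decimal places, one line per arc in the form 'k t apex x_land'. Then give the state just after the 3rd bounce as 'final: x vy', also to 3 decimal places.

1 4.927 37.762 37.643
2 2.665 8.700 58.004
3 1.279 2.005 67.777
final: 67.777 3.009

Arc 1: start y=15.090, vy=21.080 → t=4.927, apex=37.762, x_land=37.643, impact vy=-27.205
  bounce: vy ← 0.48·27.205 = 13.059
Arc 2: start y=0.000, vy=13.059 → t=2.665, apex=8.700, x_land=58.004, impact vy=-13.059
  bounce: vy ← 0.48·13.059 = 6.268
Arc 3: start y=0.000, vy=6.268 → t=1.279, apex=2.005, x_land=67.777, impact vy=-6.268
  bounce: vy ← 0.48·6.268 = 3.009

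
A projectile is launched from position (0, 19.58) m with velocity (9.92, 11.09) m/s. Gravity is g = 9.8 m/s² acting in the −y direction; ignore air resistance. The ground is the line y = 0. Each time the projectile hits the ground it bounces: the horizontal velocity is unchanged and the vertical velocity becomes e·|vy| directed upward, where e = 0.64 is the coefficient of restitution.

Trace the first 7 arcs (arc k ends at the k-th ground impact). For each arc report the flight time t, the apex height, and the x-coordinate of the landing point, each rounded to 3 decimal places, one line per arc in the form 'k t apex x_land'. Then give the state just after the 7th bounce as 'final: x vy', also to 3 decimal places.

1 3.429 25.855 34.013
2 2.940 10.590 63.180
3 1.882 4.338 81.847
4 1.204 1.777 93.794
5 0.771 0.728 101.440
6 0.493 0.298 106.333
7 0.316 0.122 109.465
final: 109.465 0.990

Arc 1: start y=19.580, vy=11.090 → t=3.429, apex=25.855, x_land=34.013, impact vy=-22.511
  bounce: vy ← 0.64·22.511 = 14.407
Arc 2: start y=0.000, vy=14.407 → t=2.940, apex=10.590, x_land=63.180, impact vy=-14.407
  bounce: vy ← 0.64·14.407 = 9.221
Arc 3: start y=0.000, vy=9.221 → t=1.882, apex=4.338, x_land=81.847, impact vy=-9.221
  bounce: vy ← 0.64·9.221 = 5.901
Arc 4: start y=0.000, vy=5.901 → t=1.204, apex=1.777, x_land=93.794, impact vy=-5.901
  bounce: vy ← 0.64·5.901 = 3.777
Arc 5: start y=0.000, vy=3.777 → t=0.771, apex=0.728, x_land=101.440, impact vy=-3.777
  bounce: vy ← 0.64·3.777 = 2.417
Arc 6: start y=0.000, vy=2.417 → t=0.493, apex=0.298, x_land=106.333, impact vy=-2.417
  bounce: vy ← 0.64·2.417 = 1.547
Arc 7: start y=0.000, vy=1.547 → t=0.316, apex=0.122, x_land=109.465, impact vy=-1.547
  bounce: vy ← 0.64·1.547 = 0.990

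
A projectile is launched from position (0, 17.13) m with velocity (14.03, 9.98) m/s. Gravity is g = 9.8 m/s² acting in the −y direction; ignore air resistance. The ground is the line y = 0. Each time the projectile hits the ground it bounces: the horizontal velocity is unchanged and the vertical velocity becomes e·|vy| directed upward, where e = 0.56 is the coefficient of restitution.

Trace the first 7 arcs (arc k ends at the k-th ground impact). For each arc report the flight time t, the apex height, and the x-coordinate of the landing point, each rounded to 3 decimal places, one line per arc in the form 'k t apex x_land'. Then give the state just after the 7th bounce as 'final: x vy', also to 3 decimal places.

1 3.147 22.212 44.159
2 2.385 6.966 77.614
3 1.335 2.184 96.349
4 0.748 0.685 106.841
5 0.419 0.215 112.716
6 0.235 0.067 116.007
7 0.131 0.021 117.849
final: 117.849 0.360

Arc 1: start y=17.130, vy=9.980 → t=3.147, apex=22.212, x_land=44.159, impact vy=-20.865
  bounce: vy ← 0.56·20.865 = 11.684
Arc 2: start y=0.000, vy=11.684 → t=2.385, apex=6.966, x_land=77.614, impact vy=-11.684
  bounce: vy ← 0.56·11.684 = 6.543
Arc 3: start y=0.000, vy=6.543 → t=1.335, apex=2.184, x_land=96.349, impact vy=-6.543
  bounce: vy ← 0.56·6.543 = 3.664
Arc 4: start y=0.000, vy=3.664 → t=0.748, apex=0.685, x_land=106.841, impact vy=-3.664
  bounce: vy ← 0.56·3.664 = 2.052
Arc 5: start y=0.000, vy=2.052 → t=0.419, apex=0.215, x_land=112.716, impact vy=-2.052
  bounce: vy ← 0.56·2.052 = 1.149
Arc 6: start y=0.000, vy=1.149 → t=0.235, apex=0.067, x_land=116.007, impact vy=-1.149
  bounce: vy ← 0.56·1.149 = 0.643
Arc 7: start y=0.000, vy=0.643 → t=0.131, apex=0.021, x_land=117.849, impact vy=-0.643
  bounce: vy ← 0.56·0.643 = 0.360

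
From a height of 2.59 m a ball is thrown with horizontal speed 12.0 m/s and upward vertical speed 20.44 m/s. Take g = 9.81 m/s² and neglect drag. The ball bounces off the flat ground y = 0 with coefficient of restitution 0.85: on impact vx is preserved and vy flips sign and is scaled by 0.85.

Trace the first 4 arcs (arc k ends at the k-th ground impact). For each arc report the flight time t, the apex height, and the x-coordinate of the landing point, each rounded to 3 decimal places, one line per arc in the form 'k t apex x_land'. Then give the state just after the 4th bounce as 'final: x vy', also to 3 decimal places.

1 4.290 23.884 51.483
2 3.751 17.256 96.499
3 3.189 12.468 134.763
4 2.710 9.008 167.287
final: 167.287 11.300

Arc 1: start y=2.590, vy=20.440 → t=4.290, apex=23.884, x_land=51.483, impact vy=-21.647
  bounce: vy ← 0.85·21.647 = 18.400
Arc 2: start y=0.000, vy=18.400 → t=3.751, apex=17.256, x_land=96.499, impact vy=-18.400
  bounce: vy ← 0.85·18.400 = 15.640
Arc 3: start y=0.000, vy=15.640 → t=3.189, apex=12.468, x_land=134.763, impact vy=-15.640
  bounce: vy ← 0.85·15.640 = 13.294
Arc 4: start y=0.000, vy=13.294 → t=2.710, apex=9.008, x_land=167.287, impact vy=-13.294
  bounce: vy ← 0.85·13.294 = 11.300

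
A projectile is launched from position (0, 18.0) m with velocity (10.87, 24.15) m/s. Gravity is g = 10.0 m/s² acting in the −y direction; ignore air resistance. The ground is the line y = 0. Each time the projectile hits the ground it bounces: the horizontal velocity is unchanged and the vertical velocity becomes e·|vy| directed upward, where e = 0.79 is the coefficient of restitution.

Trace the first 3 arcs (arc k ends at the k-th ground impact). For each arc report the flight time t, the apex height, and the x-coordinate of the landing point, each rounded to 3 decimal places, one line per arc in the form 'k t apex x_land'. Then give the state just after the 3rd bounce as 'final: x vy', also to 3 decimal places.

1 5.486 47.161 59.635
2 4.852 29.433 112.381
3 3.833 18.369 154.051
final: 154.051 15.142

Arc 1: start y=18.000, vy=24.150 → t=5.486, apex=47.161, x_land=59.635, impact vy=-30.712
  bounce: vy ← 0.79·30.712 = 24.262
Arc 2: start y=0.000, vy=24.262 → t=4.852, apex=29.433, x_land=112.381, impact vy=-24.262
  bounce: vy ← 0.79·24.262 = 19.167
Arc 3: start y=0.000, vy=19.167 → t=3.833, apex=18.369, x_land=154.051, impact vy=-19.167
  bounce: vy ← 0.79·19.167 = 15.142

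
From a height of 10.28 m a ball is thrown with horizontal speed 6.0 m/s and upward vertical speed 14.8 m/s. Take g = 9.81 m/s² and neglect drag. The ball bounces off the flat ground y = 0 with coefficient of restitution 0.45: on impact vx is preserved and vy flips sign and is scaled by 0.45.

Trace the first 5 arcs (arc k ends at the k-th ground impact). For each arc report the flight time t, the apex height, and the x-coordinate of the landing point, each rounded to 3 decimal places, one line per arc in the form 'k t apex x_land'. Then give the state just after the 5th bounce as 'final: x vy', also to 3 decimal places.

1 3.600 21.444 21.597
2 1.882 4.342 32.888
3 0.847 0.879 37.969
4 0.381 0.178 40.256
5 0.171 0.036 41.285
final: 41.285 0.379

Arc 1: start y=10.280, vy=14.800 → t=3.600, apex=21.444, x_land=21.597, impact vy=-20.512
  bounce: vy ← 0.45·20.512 = 9.230
Arc 2: start y=0.000, vy=9.230 → t=1.882, apex=4.342, x_land=32.888, impact vy=-9.230
  bounce: vy ← 0.45·9.230 = 4.154
Arc 3: start y=0.000, vy=4.154 → t=0.847, apex=0.879, x_land=37.969, impact vy=-4.154
  bounce: vy ← 0.45·4.154 = 1.869
Arc 4: start y=0.000, vy=1.869 → t=0.381, apex=0.178, x_land=40.256, impact vy=-1.869
  bounce: vy ← 0.45·1.869 = 0.841
Arc 5: start y=0.000, vy=0.841 → t=0.171, apex=0.036, x_land=41.285, impact vy=-0.841
  bounce: vy ← 0.45·0.841 = 0.379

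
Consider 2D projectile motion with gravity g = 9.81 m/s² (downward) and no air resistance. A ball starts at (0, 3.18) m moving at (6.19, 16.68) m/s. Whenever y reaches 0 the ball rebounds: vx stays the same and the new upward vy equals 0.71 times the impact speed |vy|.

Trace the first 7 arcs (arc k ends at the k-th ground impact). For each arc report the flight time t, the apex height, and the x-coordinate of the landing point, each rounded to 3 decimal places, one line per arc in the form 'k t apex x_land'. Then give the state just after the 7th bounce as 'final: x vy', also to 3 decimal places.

1 3.582 17.361 22.170
2 2.671 8.751 38.707
3 1.897 4.412 50.448
4 1.347 2.224 58.784
5 0.956 1.121 64.702
6 0.679 0.565 68.904
7 0.482 0.285 71.888
final: 71.888 1.679

Arc 1: start y=3.180, vy=16.680 → t=3.582, apex=17.361, x_land=22.170, impact vy=-18.456
  bounce: vy ← 0.71·18.456 = 13.104
Arc 2: start y=0.000, vy=13.104 → t=2.671, apex=8.751, x_land=38.707, impact vy=-13.104
  bounce: vy ← 0.71·13.104 = 9.304
Arc 3: start y=0.000, vy=9.304 → t=1.897, apex=4.412, x_land=50.448, impact vy=-9.304
  bounce: vy ← 0.71·9.304 = 6.606
Arc 4: start y=0.000, vy=6.606 → t=1.347, apex=2.224, x_land=58.784, impact vy=-6.606
  bounce: vy ← 0.71·6.606 = 4.690
Arc 5: start y=0.000, vy=4.690 → t=0.956, apex=1.121, x_land=64.702, impact vy=-4.690
  bounce: vy ← 0.71·4.690 = 3.330
Arc 6: start y=0.000, vy=3.330 → t=0.679, apex=0.565, x_land=68.904, impact vy=-3.330
  bounce: vy ← 0.71·3.330 = 2.364
Arc 7: start y=0.000, vy=2.364 → t=0.482, apex=0.285, x_land=71.888, impact vy=-2.364
  bounce: vy ← 0.71·2.364 = 1.679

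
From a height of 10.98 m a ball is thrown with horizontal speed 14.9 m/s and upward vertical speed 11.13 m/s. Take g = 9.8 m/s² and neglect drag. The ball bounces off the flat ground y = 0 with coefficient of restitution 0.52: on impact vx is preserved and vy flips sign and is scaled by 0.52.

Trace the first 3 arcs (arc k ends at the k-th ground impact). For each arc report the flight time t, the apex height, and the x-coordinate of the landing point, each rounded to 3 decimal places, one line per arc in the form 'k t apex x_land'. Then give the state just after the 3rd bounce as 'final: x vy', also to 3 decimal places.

1 3.015 17.300 44.919
2 1.954 4.678 74.036
3 1.016 1.265 89.177
final: 89.177 2.589

Arc 1: start y=10.980, vy=11.130 → t=3.015, apex=17.300, x_land=44.919, impact vy=-18.414
  bounce: vy ← 0.52·18.414 = 9.575
Arc 2: start y=0.000, vy=9.575 → t=1.954, apex=4.678, x_land=74.036, impact vy=-9.575
  bounce: vy ← 0.52·9.575 = 4.979
Arc 3: start y=0.000, vy=4.979 → t=1.016, apex=1.265, x_land=89.177, impact vy=-4.979
  bounce: vy ← 0.52·4.979 = 2.589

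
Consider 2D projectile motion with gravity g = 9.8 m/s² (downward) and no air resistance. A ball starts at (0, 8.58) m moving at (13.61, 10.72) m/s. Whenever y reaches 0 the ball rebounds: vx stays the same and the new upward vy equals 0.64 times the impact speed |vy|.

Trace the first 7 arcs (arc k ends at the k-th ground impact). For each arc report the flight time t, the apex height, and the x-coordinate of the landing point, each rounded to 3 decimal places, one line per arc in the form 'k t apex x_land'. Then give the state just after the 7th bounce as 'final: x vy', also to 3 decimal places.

Arc 1: start y=8.580, vy=10.720 → t=2.811, apex=14.443, x_land=38.254, impact vy=-16.825
  bounce: vy ← 0.64·16.825 = 10.768
Arc 2: start y=0.000, vy=10.768 → t=2.198, apex=5.916, x_land=68.163, impact vy=-10.768
  bounce: vy ← 0.64·10.768 = 6.892
Arc 3: start y=0.000, vy=6.892 → t=1.406, apex=2.423, x_land=87.305, impact vy=-6.892
  bounce: vy ← 0.64·6.892 = 4.411
Arc 4: start y=0.000, vy=4.411 → t=0.900, apex=0.993, x_land=99.555, impact vy=-4.411
  bounce: vy ← 0.64·4.411 = 2.823
Arc 5: start y=0.000, vy=2.823 → t=0.576, apex=0.407, x_land=107.396, impact vy=-2.823
  bounce: vy ← 0.64·2.823 = 1.807
Arc 6: start y=0.000, vy=1.807 → t=0.369, apex=0.167, x_land=112.414, impact vy=-1.807
  bounce: vy ← 0.64·1.807 = 1.156
Arc 7: start y=0.000, vy=1.156 → t=0.236, apex=0.068, x_land=115.625, impact vy=-1.156
  bounce: vy ← 0.64·1.156 = 0.740

1 2.811 14.443 38.254
2 2.198 5.916 68.163
3 1.406 2.423 87.305
4 0.900 0.993 99.555
5 0.576 0.407 107.396
6 0.369 0.167 112.414
7 0.236 0.068 115.625
final: 115.625 0.740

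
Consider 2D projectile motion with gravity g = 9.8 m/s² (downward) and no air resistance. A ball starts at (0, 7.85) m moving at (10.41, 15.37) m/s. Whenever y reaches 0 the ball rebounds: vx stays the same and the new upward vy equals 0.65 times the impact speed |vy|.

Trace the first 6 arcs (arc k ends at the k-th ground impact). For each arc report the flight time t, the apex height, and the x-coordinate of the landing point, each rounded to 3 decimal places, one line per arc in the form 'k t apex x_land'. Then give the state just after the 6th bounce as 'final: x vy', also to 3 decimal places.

1 3.584 19.903 37.307
2 2.620 8.409 64.581
3 1.703 3.553 82.310
4 1.107 1.501 93.833
5 0.720 0.634 101.323
6 0.468 0.268 106.192
final: 106.192 1.490

Arc 1: start y=7.850, vy=15.370 → t=3.584, apex=19.903, x_land=37.307, impact vy=-19.751
  bounce: vy ← 0.65·19.751 = 12.838
Arc 2: start y=0.000, vy=12.838 → t=2.620, apex=8.409, x_land=64.581, impact vy=-12.838
  bounce: vy ← 0.65·12.838 = 8.345
Arc 3: start y=0.000, vy=8.345 → t=1.703, apex=3.553, x_land=82.310, impact vy=-8.345
  bounce: vy ← 0.65·8.345 = 5.424
Arc 4: start y=0.000, vy=5.424 → t=1.107, apex=1.501, x_land=93.833, impact vy=-5.424
  bounce: vy ← 0.65·5.424 = 3.526
Arc 5: start y=0.000, vy=3.526 → t=0.720, apex=0.634, x_land=101.323, impact vy=-3.526
  bounce: vy ← 0.65·3.526 = 2.292
Arc 6: start y=0.000, vy=2.292 → t=0.468, apex=0.268, x_land=106.192, impact vy=-2.292
  bounce: vy ← 0.65·2.292 = 1.490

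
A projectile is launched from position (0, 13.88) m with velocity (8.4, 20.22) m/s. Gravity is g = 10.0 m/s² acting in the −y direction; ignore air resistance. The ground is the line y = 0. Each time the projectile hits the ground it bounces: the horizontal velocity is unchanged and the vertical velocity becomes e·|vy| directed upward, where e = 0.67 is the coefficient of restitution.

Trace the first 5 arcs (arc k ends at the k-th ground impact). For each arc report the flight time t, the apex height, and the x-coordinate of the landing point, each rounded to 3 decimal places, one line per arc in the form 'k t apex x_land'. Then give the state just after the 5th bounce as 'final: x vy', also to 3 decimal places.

Arc 1: start y=13.880, vy=20.220 → t=4.642, apex=34.322, x_land=38.993, impact vy=-26.200
  bounce: vy ← 0.67·26.200 = 17.554
Arc 2: start y=0.000, vy=17.554 → t=3.511, apex=15.407, x_land=68.484, impact vy=-17.554
  bounce: vy ← 0.67·17.554 = 11.761
Arc 3: start y=0.000, vy=11.761 → t=2.352, apex=6.916, x_land=88.243, impact vy=-11.761
  bounce: vy ← 0.67·11.761 = 7.880
Arc 4: start y=0.000, vy=7.880 → t=1.576, apex=3.105, x_land=101.481, impact vy=-7.880
  bounce: vy ← 0.67·7.880 = 5.280
Arc 5: start y=0.000, vy=5.280 → t=1.056, apex=1.394, x_land=110.351, impact vy=-5.280
  bounce: vy ← 0.67·5.280 = 3.537

1 4.642 34.322 38.993
2 3.511 15.407 68.484
3 2.352 6.916 88.243
4 1.576 3.105 101.481
5 1.056 1.394 110.351
final: 110.351 3.537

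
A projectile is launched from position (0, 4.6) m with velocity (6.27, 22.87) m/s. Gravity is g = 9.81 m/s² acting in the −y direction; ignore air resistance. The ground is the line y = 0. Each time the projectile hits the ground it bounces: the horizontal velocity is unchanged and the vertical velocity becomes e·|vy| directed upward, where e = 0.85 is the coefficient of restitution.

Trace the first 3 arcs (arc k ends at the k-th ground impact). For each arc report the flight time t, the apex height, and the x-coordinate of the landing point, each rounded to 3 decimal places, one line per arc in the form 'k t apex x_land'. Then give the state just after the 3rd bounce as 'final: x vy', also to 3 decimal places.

Arc 1: start y=4.600, vy=22.870 → t=4.856, apex=31.258, x_land=30.445, impact vy=-24.765
  bounce: vy ← 0.85·24.765 = 21.050
Arc 2: start y=0.000, vy=21.050 → t=4.292, apex=22.584, x_land=57.353, impact vy=-21.050
  bounce: vy ← 0.85·21.050 = 17.892
Arc 3: start y=0.000, vy=17.892 → t=3.648, apex=16.317, x_land=80.225, impact vy=-17.892
  bounce: vy ← 0.85·17.892 = 15.209

1 4.856 31.258 30.445
2 4.292 22.584 57.353
3 3.648 16.317 80.225
final: 80.225 15.209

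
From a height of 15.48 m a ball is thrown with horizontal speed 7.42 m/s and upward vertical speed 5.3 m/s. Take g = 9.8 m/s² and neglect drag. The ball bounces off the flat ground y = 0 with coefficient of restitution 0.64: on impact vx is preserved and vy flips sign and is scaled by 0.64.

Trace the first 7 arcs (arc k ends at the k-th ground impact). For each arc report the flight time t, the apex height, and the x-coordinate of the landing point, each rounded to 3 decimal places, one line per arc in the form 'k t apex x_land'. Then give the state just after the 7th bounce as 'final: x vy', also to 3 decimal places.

1 2.399 16.913 17.798
2 2.378 6.928 35.443
3 1.522 2.838 46.736
4 0.974 1.162 53.964
5 0.623 0.476 58.590
6 0.399 0.195 61.550
7 0.255 0.080 63.445
final: 63.445 0.801

Arc 1: start y=15.480, vy=5.300 → t=2.399, apex=16.913, x_land=17.798, impact vy=-18.207
  bounce: vy ← 0.64·18.207 = 11.653
Arc 2: start y=0.000, vy=11.653 → t=2.378, apex=6.928, x_land=35.443, impact vy=-11.653
  bounce: vy ← 0.64·11.653 = 7.458
Arc 3: start y=0.000, vy=7.458 → t=1.522, apex=2.838, x_land=46.736, impact vy=-7.458
  bounce: vy ← 0.64·7.458 = 4.773
Arc 4: start y=0.000, vy=4.773 → t=0.974, apex=1.162, x_land=53.964, impact vy=-4.773
  bounce: vy ← 0.64·4.773 = 3.055
Arc 5: start y=0.000, vy=3.055 → t=0.623, apex=0.476, x_land=58.590, impact vy=-3.055
  bounce: vy ← 0.64·3.055 = 1.955
Arc 6: start y=0.000, vy=1.955 → t=0.399, apex=0.195, x_land=61.550, impact vy=-1.955
  bounce: vy ← 0.64·1.955 = 1.251
Arc 7: start y=0.000, vy=1.251 → t=0.255, apex=0.080, x_land=63.445, impact vy=-1.251
  bounce: vy ← 0.64·1.251 = 0.801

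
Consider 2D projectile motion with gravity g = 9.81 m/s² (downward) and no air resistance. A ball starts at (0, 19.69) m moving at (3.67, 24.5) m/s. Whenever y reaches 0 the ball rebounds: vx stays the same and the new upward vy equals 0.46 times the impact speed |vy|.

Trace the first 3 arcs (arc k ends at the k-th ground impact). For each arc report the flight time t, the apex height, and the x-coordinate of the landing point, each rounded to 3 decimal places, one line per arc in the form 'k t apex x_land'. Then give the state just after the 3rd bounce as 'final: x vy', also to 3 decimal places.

Arc 1: start y=19.690, vy=24.500 → t=5.699, apex=50.284, x_land=20.916, impact vy=-31.410
  bounce: vy ← 0.46·31.410 = 14.448
Arc 2: start y=0.000, vy=14.448 → t=2.946, apex=10.640, x_land=31.727, impact vy=-14.448
  bounce: vy ← 0.46·14.448 = 6.646
Arc 3: start y=0.000, vy=6.646 → t=1.355, apex=2.251, x_land=36.700, impact vy=-6.646
  bounce: vy ← 0.46·6.646 = 3.057

1 5.699 50.284 20.916
2 2.946 10.640 31.727
3 1.355 2.251 36.700
final: 36.700 3.057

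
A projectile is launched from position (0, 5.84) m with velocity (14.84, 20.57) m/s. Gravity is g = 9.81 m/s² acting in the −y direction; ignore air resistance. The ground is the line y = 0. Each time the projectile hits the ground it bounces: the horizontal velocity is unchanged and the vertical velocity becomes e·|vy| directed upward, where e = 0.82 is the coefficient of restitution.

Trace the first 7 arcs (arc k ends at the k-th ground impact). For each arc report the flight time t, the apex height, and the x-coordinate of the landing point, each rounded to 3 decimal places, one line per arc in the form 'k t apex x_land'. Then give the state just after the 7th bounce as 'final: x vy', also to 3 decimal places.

Arc 1: start y=5.840, vy=20.570 → t=4.461, apex=27.406, x_land=66.195, impact vy=-23.188
  bounce: vy ← 0.82·23.188 = 19.015
Arc 2: start y=0.000, vy=19.015 → t=3.877, apex=18.428, x_land=123.724, impact vy=-19.015
  bounce: vy ← 0.82·19.015 = 15.592
Arc 3: start y=0.000, vy=15.592 → t=3.179, apex=12.391, x_land=170.897, impact vy=-15.592
  bounce: vy ← 0.82·15.592 = 12.785
Arc 4: start y=0.000, vy=12.785 → t=2.607, apex=8.332, x_land=209.579, impact vy=-12.785
  bounce: vy ← 0.82·12.785 = 10.484
Arc 5: start y=0.000, vy=10.484 → t=2.137, apex=5.602, x_land=241.298, impact vy=-10.484
  bounce: vy ← 0.82·10.484 = 8.597
Arc 6: start y=0.000, vy=8.597 → t=1.753, apex=3.767, x_land=267.308, impact vy=-8.597
  bounce: vy ← 0.82·8.597 = 7.049
Arc 7: start y=0.000, vy=7.049 → t=1.437, apex=2.533, x_land=288.636, impact vy=-7.049
  bounce: vy ← 0.82·7.049 = 5.781

1 4.461 27.406 66.195
2 3.877 18.428 123.724
3 3.179 12.391 170.897
4 2.607 8.332 209.579
5 2.137 5.602 241.298
6 1.753 3.767 267.308
7 1.437 2.533 288.636
final: 288.636 5.781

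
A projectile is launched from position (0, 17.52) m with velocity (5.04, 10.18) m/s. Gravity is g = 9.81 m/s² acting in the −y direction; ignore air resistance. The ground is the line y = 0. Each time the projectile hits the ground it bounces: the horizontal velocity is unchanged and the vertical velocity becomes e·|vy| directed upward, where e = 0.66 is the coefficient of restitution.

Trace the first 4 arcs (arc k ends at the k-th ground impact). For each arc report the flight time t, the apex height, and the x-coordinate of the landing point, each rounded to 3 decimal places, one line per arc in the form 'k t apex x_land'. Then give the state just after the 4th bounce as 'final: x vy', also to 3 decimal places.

Arc 1: start y=17.520, vy=10.180 → t=3.194, apex=22.802, x_land=16.097, impact vy=-21.151
  bounce: vy ← 0.66·21.151 = 13.960
Arc 2: start y=0.000, vy=13.960 → t=2.846, apex=9.933, x_land=30.441, impact vy=-13.960
  bounce: vy ← 0.66·13.960 = 9.213
Arc 3: start y=0.000, vy=9.213 → t=1.878, apex=4.327, x_land=39.908, impact vy=-9.213
  bounce: vy ← 0.66·9.213 = 6.081
Arc 4: start y=0.000, vy=6.081 → t=1.240, apex=1.885, x_land=46.156, impact vy=-6.081
  bounce: vy ← 0.66·6.081 = 4.013

1 3.194 22.802 16.097
2 2.846 9.933 30.441
3 1.878 4.327 39.908
4 1.240 1.885 46.156
final: 46.156 4.013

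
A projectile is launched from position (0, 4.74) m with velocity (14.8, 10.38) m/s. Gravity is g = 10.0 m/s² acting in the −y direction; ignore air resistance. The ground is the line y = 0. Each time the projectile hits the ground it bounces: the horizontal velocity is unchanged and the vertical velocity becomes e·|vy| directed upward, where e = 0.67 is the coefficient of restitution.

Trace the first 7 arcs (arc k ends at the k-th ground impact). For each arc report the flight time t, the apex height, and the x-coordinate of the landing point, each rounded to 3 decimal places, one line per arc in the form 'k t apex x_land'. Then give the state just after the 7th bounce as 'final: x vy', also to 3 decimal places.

1 2.461 10.127 36.425
2 1.907 4.546 64.650
3 1.278 2.041 83.560
4 0.856 0.916 96.230
5 0.574 0.411 104.719
6 0.384 0.185 110.407
7 0.257 0.083 114.218
final: 114.218 0.863

Arc 1: start y=4.740, vy=10.380 → t=2.461, apex=10.127, x_land=36.425, impact vy=-14.232
  bounce: vy ← 0.67·14.232 = 9.535
Arc 2: start y=0.000, vy=9.535 → t=1.907, apex=4.546, x_land=64.650, impact vy=-9.535
  bounce: vy ← 0.67·9.535 = 6.389
Arc 3: start y=0.000, vy=6.389 → t=1.278, apex=2.041, x_land=83.560, impact vy=-6.389
  bounce: vy ← 0.67·6.389 = 4.280
Arc 4: start y=0.000, vy=4.280 → t=0.856, apex=0.916, x_land=96.230, impact vy=-4.280
  bounce: vy ← 0.67·4.280 = 2.868
Arc 5: start y=0.000, vy=2.868 → t=0.574, apex=0.411, x_land=104.719, impact vy=-2.868
  bounce: vy ← 0.67·2.868 = 1.921
Arc 6: start y=0.000, vy=1.921 → t=0.384, apex=0.185, x_land=110.407, impact vy=-1.921
  bounce: vy ← 0.67·1.921 = 1.287
Arc 7: start y=0.000, vy=1.287 → t=0.257, apex=0.083, x_land=114.218, impact vy=-1.287
  bounce: vy ← 0.67·1.287 = 0.863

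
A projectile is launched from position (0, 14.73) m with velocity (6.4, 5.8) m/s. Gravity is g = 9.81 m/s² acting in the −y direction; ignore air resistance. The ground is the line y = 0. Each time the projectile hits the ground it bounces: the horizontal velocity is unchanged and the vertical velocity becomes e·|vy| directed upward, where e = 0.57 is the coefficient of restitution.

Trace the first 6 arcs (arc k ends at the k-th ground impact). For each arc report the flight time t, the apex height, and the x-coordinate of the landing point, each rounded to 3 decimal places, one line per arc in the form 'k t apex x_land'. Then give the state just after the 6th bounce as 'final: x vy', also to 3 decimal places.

Arc 1: start y=14.730, vy=5.800 → t=2.422, apex=16.445, x_land=15.502, impact vy=-17.962
  bounce: vy ← 0.57·17.962 = 10.238
Arc 2: start y=0.000, vy=10.238 → t=2.087, apex=5.343, x_land=28.861, impact vy=-10.238
  bounce: vy ← 0.57·10.238 = 5.836
Arc 3: start y=0.000, vy=5.836 → t=1.190, apex=1.736, x_land=36.476, impact vy=-5.836
  bounce: vy ← 0.57·5.836 = 3.326
Arc 4: start y=0.000, vy=3.326 → t=0.678, apex=0.564, x_land=40.817, impact vy=-3.326
  bounce: vy ← 0.57·3.326 = 1.896
Arc 5: start y=0.000, vy=1.896 → t=0.387, apex=0.183, x_land=43.291, impact vy=-1.896
  bounce: vy ← 0.57·1.896 = 1.081
Arc 6: start y=0.000, vy=1.081 → t=0.220, apex=0.060, x_land=44.701, impact vy=-1.081
  bounce: vy ← 0.57·1.081 = 0.616

1 2.422 16.445 15.502
2 2.087 5.343 28.861
3 1.190 1.736 36.476
4 0.678 0.564 40.817
5 0.387 0.183 43.291
6 0.220 0.060 44.701
final: 44.701 0.616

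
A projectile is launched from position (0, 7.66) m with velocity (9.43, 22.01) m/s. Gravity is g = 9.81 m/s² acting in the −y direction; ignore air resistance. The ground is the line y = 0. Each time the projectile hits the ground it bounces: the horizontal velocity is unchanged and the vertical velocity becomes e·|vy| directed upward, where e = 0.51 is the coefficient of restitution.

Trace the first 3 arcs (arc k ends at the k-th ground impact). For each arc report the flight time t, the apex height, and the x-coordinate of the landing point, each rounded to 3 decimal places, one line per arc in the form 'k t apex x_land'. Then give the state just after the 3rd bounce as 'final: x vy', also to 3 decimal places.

1 4.812 32.351 45.375
2 2.620 8.415 70.078
3 1.336 2.189 82.676
final: 82.676 3.342

Arc 1: start y=7.660, vy=22.010 → t=4.812, apex=32.351, x_land=45.375, impact vy=-25.194
  bounce: vy ← 0.51·25.194 = 12.849
Arc 2: start y=0.000, vy=12.849 → t=2.620, apex=8.415, x_land=70.078, impact vy=-12.849
  bounce: vy ← 0.51·12.849 = 6.553
Arc 3: start y=0.000, vy=6.553 → t=1.336, apex=2.189, x_land=82.676, impact vy=-6.553
  bounce: vy ← 0.51·6.553 = 3.342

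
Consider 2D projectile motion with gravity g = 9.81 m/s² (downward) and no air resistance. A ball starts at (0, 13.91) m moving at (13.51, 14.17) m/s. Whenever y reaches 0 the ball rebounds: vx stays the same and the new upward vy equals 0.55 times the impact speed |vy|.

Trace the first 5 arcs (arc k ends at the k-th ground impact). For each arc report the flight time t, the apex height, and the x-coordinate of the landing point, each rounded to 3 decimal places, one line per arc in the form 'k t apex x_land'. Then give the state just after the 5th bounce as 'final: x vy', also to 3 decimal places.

1 3.663 24.144 49.488
2 2.440 7.304 82.459
3 1.342 2.209 100.593
4 0.738 0.668 110.567
5 0.406 0.202 116.052
final: 116.052 1.095

Arc 1: start y=13.910, vy=14.170 → t=3.663, apex=24.144, x_land=49.488, impact vy=-21.765
  bounce: vy ← 0.55·21.765 = 11.971
Arc 2: start y=0.000, vy=11.971 → t=2.440, apex=7.304, x_land=82.459, impact vy=-11.971
  bounce: vy ← 0.55·11.971 = 6.584
Arc 3: start y=0.000, vy=6.584 → t=1.342, apex=2.209, x_land=100.593, impact vy=-6.584
  bounce: vy ← 0.55·6.584 = 3.621
Arc 4: start y=0.000, vy=3.621 → t=0.738, apex=0.668, x_land=110.567, impact vy=-3.621
  bounce: vy ← 0.55·3.621 = 1.992
Arc 5: start y=0.000, vy=1.992 → t=0.406, apex=0.202, x_land=116.052, impact vy=-1.992
  bounce: vy ← 0.55·1.992 = 1.095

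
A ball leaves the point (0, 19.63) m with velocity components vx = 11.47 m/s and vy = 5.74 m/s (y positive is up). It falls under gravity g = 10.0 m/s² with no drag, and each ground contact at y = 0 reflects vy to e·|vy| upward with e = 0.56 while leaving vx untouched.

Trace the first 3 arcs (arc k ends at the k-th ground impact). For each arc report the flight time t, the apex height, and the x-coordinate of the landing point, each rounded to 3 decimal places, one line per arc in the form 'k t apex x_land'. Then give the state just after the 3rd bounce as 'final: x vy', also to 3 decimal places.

Arc 1: start y=19.630, vy=5.740 → t=2.637, apex=21.277, x_land=30.245, impact vy=-20.629
  bounce: vy ← 0.56·20.629 = 11.552
Arc 2: start y=0.000, vy=11.552 → t=2.310, apex=6.673, x_land=56.746, impact vy=-11.552
  bounce: vy ← 0.56·11.552 = 6.469
Arc 3: start y=0.000, vy=6.469 → t=1.294, apex=2.093, x_land=71.586, impact vy=-6.469
  bounce: vy ← 0.56·6.469 = 3.623

1 2.637 21.277 30.245
2 2.310 6.673 56.746
3 1.294 2.093 71.586
final: 71.586 3.623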